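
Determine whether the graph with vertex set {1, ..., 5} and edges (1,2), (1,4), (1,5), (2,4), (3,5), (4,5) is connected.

Step 1: Build adjacency list from edges:
  1: 2, 4, 5
  2: 1, 4
  3: 5
  4: 1, 2, 5
  5: 1, 3, 4

Step 2: Run BFS/DFS from vertex 1:
  Visited: {1, 2, 4, 5, 3}
  Reached 5 of 5 vertices

Step 3: All 5 vertices reached from vertex 1, so the graph is connected.
Answer: Yes, the graph is connected.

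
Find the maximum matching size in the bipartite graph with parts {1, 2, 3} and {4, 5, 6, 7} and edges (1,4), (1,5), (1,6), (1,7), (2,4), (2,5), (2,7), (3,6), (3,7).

Step 1: List the neighbors of each left vertex:
  1: 4, 5, 6, 7
  2: 4, 5, 7
  3: 6, 7

Step 2: Greedily match left vertices, then look for augmenting paths:
  Match 1 -- 4
  Match 2 -- 5
  Match 3 -- 6
  No augmenting path remains.

Step 3: Verify this is maximum:
  Matching size 3 = min(|L|, |R|) = min(3, 4), which is an upper bound, so this matching is maximum.

Maximum matching: {(1,4), (2,5), (3,6)}
Size: 3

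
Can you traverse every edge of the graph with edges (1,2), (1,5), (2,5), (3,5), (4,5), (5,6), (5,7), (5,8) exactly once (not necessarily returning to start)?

Step 1: Find the degree of each vertex:
  deg(1) = 2
  deg(2) = 2
  deg(3) = 1
  deg(4) = 1
  deg(5) = 7
  deg(6) = 1
  deg(7) = 1
  deg(8) = 1

Step 2: Count vertices with odd degree:
  Odd-degree vertices: 3, 4, 5, 6, 7, 8 (6 total)

Step 3: Apply Euler's theorem:
  - Eulerian circuit exists iff graph is connected and all vertices have even degree
  - Eulerian path exists iff graph is connected and has 0 or 2 odd-degree vertices

Graph has 6 odd-degree vertices (need 0 or 2).
Neither Eulerian path nor Eulerian circuit exists.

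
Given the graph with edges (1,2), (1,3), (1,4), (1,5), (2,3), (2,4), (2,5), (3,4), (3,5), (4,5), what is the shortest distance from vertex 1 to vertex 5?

Step 1: Build adjacency list:
  1: 2, 3, 4, 5
  2: 1, 3, 4, 5
  3: 1, 2, 4, 5
  4: 1, 2, 3, 5
  5: 1, 2, 3, 4

Step 2: BFS from vertex 1 to find shortest path to 5:
  vertex 2 reached at distance 1
  vertex 3 reached at distance 1
  vertex 4 reached at distance 1
  vertex 5 reached at distance 1

Step 3: Shortest path: 1 -> 5
Path length: 1 edge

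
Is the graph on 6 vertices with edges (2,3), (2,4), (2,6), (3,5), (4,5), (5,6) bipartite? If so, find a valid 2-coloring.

Step 1: Attempt 2-coloring using BFS:
  Start at vertex 1, assign color 0
  Start new component at vertex 2, assign color 0
  Color vertex 3 with color 1 (neighbor of 2)
  Color vertex 4 with color 1 (neighbor of 2)
  Color vertex 6 with color 1 (neighbor of 2)
  Color vertex 5 with color 0 (neighbor of 3)

Step 2: 2-coloring succeeded. No conflicts found.
  Set A (color 0): {1, 2, 5}
  Set B (color 1): {3, 4, 6}

The graph is bipartite with partition {1, 2, 5}, {3, 4, 6}.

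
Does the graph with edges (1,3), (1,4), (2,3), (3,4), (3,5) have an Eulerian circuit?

Step 1: Find the degree of each vertex:
  deg(1) = 2
  deg(2) = 1
  deg(3) = 4
  deg(4) = 2
  deg(5) = 1

Step 2: Count vertices with odd degree:
  Odd-degree vertices: 2, 5 (2 total)

Step 3: Apply Euler's theorem:
  - Eulerian circuit exists iff graph is connected and all vertices have even degree
  - Eulerian path exists iff graph is connected and has 0 or 2 odd-degree vertices

Graph is connected with exactly 2 odd-degree vertices (2, 5).
Eulerian path exists (starting and ending at the odd-degree vertices), but no Eulerian circuit.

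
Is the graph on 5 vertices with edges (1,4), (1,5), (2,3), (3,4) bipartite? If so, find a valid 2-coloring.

Step 1: Attempt 2-coloring using BFS:
  Start at vertex 1, assign color 0
  Color vertex 4 with color 1 (neighbor of 1)
  Color vertex 5 with color 1 (neighbor of 1)
  Color vertex 3 with color 0 (neighbor of 4)
  Color vertex 2 with color 1 (neighbor of 3)

Step 2: 2-coloring succeeded. No conflicts found.
  Set A (color 0): {1, 3}
  Set B (color 1): {2, 4, 5}

The graph is bipartite with partition {1, 3}, {2, 4, 5}.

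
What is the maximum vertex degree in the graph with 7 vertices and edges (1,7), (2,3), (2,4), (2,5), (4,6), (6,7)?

Step 1: Count edges incident to each vertex:
  deg(1) = 1 (neighbors: 7)
  deg(2) = 3 (neighbors: 3, 4, 5)
  deg(3) = 1 (neighbors: 2)
  deg(4) = 2 (neighbors: 2, 6)
  deg(5) = 1 (neighbors: 2)
  deg(6) = 2 (neighbors: 4, 7)
  deg(7) = 2 (neighbors: 1, 6)

Step 2: Find maximum:
  max(1, 3, 1, 2, 1, 2, 2) = 3 (vertex 2)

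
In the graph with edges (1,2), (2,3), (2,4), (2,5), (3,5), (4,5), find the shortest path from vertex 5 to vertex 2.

Step 1: Build adjacency list:
  1: 2
  2: 1, 3, 4, 5
  3: 2, 5
  4: 2, 5
  5: 2, 3, 4

Step 2: BFS from vertex 5 to find shortest path to 2:
  vertex 2 reached at distance 1

Step 3: Shortest path: 5 -> 2
Path length: 1 edge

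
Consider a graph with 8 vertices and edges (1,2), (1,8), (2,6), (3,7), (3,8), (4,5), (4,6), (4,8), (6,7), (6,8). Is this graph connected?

Step 1: Build adjacency list from edges:
  1: 2, 8
  2: 1, 6
  3: 7, 8
  4: 5, 6, 8
  5: 4
  6: 2, 4, 7, 8
  7: 3, 6
  8: 1, 3, 4, 6

Step 2: Run BFS/DFS from vertex 1:
  Visited: {1, 2, 8, 6, 3, 4, 7, 5}
  Reached 8 of 8 vertices

Step 3: All 8 vertices reached from vertex 1, so the graph is connected.
Answer: Yes, the graph is connected.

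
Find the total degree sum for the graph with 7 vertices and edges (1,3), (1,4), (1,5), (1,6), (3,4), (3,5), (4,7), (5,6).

Step 1: Count edges incident to each vertex:
  deg(1) = 4 (neighbors: 3, 4, 5, 6)
  deg(2) = 0 (neighbors: none)
  deg(3) = 3 (neighbors: 1, 4, 5)
  deg(4) = 3 (neighbors: 1, 3, 7)
  deg(5) = 3 (neighbors: 1, 3, 6)
  deg(6) = 2 (neighbors: 1, 5)
  deg(7) = 1 (neighbors: 4)

Step 2: Sum all degrees:
  4 + 0 + 3 + 3 + 3 + 2 + 1 = 16

Verification: sum of degrees = 2 * |E| = 2 * 8 = 16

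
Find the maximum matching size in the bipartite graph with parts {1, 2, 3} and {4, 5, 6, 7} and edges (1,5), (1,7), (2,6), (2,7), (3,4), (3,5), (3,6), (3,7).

Step 1: List the neighbors of each left vertex:
  1: 5, 7
  2: 6, 7
  3: 4, 5, 6, 7

Step 2: Greedily match left vertices, then look for augmenting paths:
  Match 1 -- 5
  Match 2 -- 6
  Match 3 -- 4
  No augmenting path remains.

Step 3: Verify this is maximum:
  Matching size 3 = min(|L|, |R|) = min(3, 4), which is an upper bound, so this matching is maximum.

Maximum matching: {(1,5), (2,6), (3,4)}
Size: 3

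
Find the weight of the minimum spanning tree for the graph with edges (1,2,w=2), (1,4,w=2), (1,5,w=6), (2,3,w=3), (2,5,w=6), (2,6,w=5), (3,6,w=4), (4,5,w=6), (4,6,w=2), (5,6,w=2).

Apply Kruskal's algorithm (sort edges by weight, add if no cycle):

Sorted edges by weight:
  (1,2) w=2
  (1,4) w=2
  (4,6) w=2
  (5,6) w=2
  (2,3) w=3
  (3,6) w=4
  (2,6) w=5
  (1,5) w=6
  (2,5) w=6
  (4,5) w=6

Add edge (1,2) w=2 -- no cycle. Running total: 2
Add edge (1,4) w=2 -- no cycle. Running total: 4
Add edge (4,6) w=2 -- no cycle. Running total: 6
Add edge (5,6) w=2 -- no cycle. Running total: 8
Add edge (2,3) w=3 -- no cycle. Running total: 11

MST edges: (1,2,w=2), (1,4,w=2), (4,6,w=2), (5,6,w=2), (2,3,w=3)
Total MST weight: 2 + 2 + 2 + 2 + 3 = 11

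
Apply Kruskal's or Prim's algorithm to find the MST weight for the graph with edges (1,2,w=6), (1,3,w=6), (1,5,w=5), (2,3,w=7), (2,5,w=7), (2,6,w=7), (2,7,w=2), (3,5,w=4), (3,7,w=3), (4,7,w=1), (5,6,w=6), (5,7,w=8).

Apply Kruskal's algorithm (sort edges by weight, add if no cycle):

Sorted edges by weight:
  (4,7) w=1
  (2,7) w=2
  (3,7) w=3
  (3,5) w=4
  (1,5) w=5
  (1,3) w=6
  (1,2) w=6
  (5,6) w=6
  (2,3) w=7
  (2,5) w=7
  (2,6) w=7
  (5,7) w=8

Add edge (4,7) w=1 -- no cycle. Running total: 1
Add edge (2,7) w=2 -- no cycle. Running total: 3
Add edge (3,7) w=3 -- no cycle. Running total: 6
Add edge (3,5) w=4 -- no cycle. Running total: 10
Add edge (1,5) w=5 -- no cycle. Running total: 15
Skip edge (1,3) w=6 -- would create cycle
Skip edge (1,2) w=6 -- would create cycle
Add edge (5,6) w=6 -- no cycle. Running total: 21

MST edges: (4,7,w=1), (2,7,w=2), (3,7,w=3), (3,5,w=4), (1,5,w=5), (5,6,w=6)
Total MST weight: 1 + 2 + 3 + 4 + 5 + 6 = 21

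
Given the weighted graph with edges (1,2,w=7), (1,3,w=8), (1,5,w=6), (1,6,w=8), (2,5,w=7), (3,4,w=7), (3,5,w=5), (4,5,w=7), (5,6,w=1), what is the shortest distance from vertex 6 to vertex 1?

Step 1: Build adjacency list with weights:
  1: 2(w=7), 3(w=8), 5(w=6), 6(w=8)
  2: 1(w=7), 5(w=7)
  3: 1(w=8), 4(w=7), 5(w=5)
  4: 3(w=7), 5(w=7)
  5: 1(w=6), 2(w=7), 3(w=5), 4(w=7), 6(w=1)
  6: 1(w=8), 5(w=1)

Step 2: Apply Dijkstra's algorithm from vertex 6:
  Visit vertex 6 (distance=0)
    Update dist[1] = 8
    Update dist[5] = 1
  Visit vertex 5 (distance=1)
    Update dist[1] = 7
    Update dist[2] = 8
    Update dist[3] = 6
    Update dist[4] = 8
  Visit vertex 3 (distance=6)
  Visit vertex 1 (distance=7)

Step 3: Shortest path: 6 -> 5 -> 1
Total weight: 1 + 6 = 7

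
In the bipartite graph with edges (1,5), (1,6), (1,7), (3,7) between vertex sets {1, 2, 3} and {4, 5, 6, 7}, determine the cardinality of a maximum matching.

Step 1: List the neighbors of each left vertex:
  1: 5, 6, 7
  2: (none)
  3: 7

Step 2: Greedily match left vertices, then look for augmenting paths:
  Match 1 -- 5
  Match 3 -- 7
  No augmenting path remains.

Step 3: Verify this is maximum:
  Matching has size 2. The vertex set {1, 3} covers every edge and has size 2; any matching has at most one edge per cover vertex, so 2 is maximum (König's theorem).

Maximum matching: {(1,5), (3,7)}
Size: 2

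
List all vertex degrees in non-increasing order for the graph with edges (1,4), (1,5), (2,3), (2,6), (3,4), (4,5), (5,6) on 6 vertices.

Step 1: Count edges incident to each vertex:
  deg(1) = 2 (neighbors: 4, 5)
  deg(2) = 2 (neighbors: 3, 6)
  deg(3) = 2 (neighbors: 2, 4)
  deg(4) = 3 (neighbors: 1, 3, 5)
  deg(5) = 3 (neighbors: 1, 4, 6)
  deg(6) = 2 (neighbors: 2, 5)

Step 2: Sort degrees in non-increasing order:
  Degrees: [2, 2, 2, 3, 3, 2] -> sorted: [3, 3, 2, 2, 2, 2]

Degree sequence: [3, 3, 2, 2, 2, 2]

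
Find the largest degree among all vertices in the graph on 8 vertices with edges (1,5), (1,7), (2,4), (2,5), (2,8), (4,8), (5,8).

Step 1: Count edges incident to each vertex:
  deg(1) = 2 (neighbors: 5, 7)
  deg(2) = 3 (neighbors: 4, 5, 8)
  deg(3) = 0 (neighbors: none)
  deg(4) = 2 (neighbors: 2, 8)
  deg(5) = 3 (neighbors: 1, 2, 8)
  deg(6) = 0 (neighbors: none)
  deg(7) = 1 (neighbors: 1)
  deg(8) = 3 (neighbors: 2, 4, 5)

Step 2: Find maximum:
  max(2, 3, 0, 2, 3, 0, 1, 3) = 3 (vertex 2)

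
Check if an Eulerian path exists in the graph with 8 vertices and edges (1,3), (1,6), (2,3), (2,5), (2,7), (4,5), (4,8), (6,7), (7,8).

Step 1: Find the degree of each vertex:
  deg(1) = 2
  deg(2) = 3
  deg(3) = 2
  deg(4) = 2
  deg(5) = 2
  deg(6) = 2
  deg(7) = 3
  deg(8) = 2

Step 2: Count vertices with odd degree:
  Odd-degree vertices: 2, 7 (2 total)

Step 3: Apply Euler's theorem:
  - Eulerian circuit exists iff graph is connected and all vertices have even degree
  - Eulerian path exists iff graph is connected and has 0 or 2 odd-degree vertices

Graph is connected with exactly 2 odd-degree vertices (2, 7).
Eulerian path exists (starting and ending at the odd-degree vertices), but no Eulerian circuit.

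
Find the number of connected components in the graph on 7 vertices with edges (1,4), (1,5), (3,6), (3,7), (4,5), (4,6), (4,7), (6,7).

Step 1: Build adjacency list from edges:
  1: 4, 5
  2: (none)
  3: 6, 7
  4: 1, 5, 6, 7
  5: 1, 4
  6: 3, 4, 7
  7: 3, 4, 6

Step 2: Run BFS/DFS from vertex 1:
  Visited: {1, 4, 5, 6, 7, 3}
  Reached 6 of 7 vertices

Step 3: Only 6 of 7 vertices reached. Graph is disconnected.
Connected components: {1, 3, 4, 5, 6, 7}, {2}
Number of connected components: 2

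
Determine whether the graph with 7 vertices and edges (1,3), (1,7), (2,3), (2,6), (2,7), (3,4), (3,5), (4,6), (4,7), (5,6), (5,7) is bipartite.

Step 1: Attempt 2-coloring using BFS:
  Start at vertex 1, assign color 0
  Color vertex 3 with color 1 (neighbor of 1)
  Color vertex 7 with color 1 (neighbor of 1)
  Color vertex 2 with color 0 (neighbor of 3)
  Color vertex 4 with color 0 (neighbor of 3)
  Color vertex 5 with color 0 (neighbor of 3)
  Color vertex 6 with color 1 (neighbor of 2)

Step 2: 2-coloring succeeded. No conflicts found.
  Set A (color 0): {1, 2, 4, 5}
  Set B (color 1): {3, 6, 7}

The graph is bipartite with partition {1, 2, 4, 5}, {3, 6, 7}.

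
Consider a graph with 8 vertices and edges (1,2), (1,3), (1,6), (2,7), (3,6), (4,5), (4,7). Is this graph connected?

Step 1: Build adjacency list from edges:
  1: 2, 3, 6
  2: 1, 7
  3: 1, 6
  4: 5, 7
  5: 4
  6: 1, 3
  7: 2, 4
  8: (none)

Step 2: Run BFS/DFS from vertex 1:
  Visited: {1, 2, 3, 6, 7, 4, 5}
  Reached 7 of 8 vertices

Step 3: Only 7 of 8 vertices reached. Graph is disconnected.
Connected components: {1, 2, 3, 4, 5, 6, 7}, {8}
Answer: No, the graph is not connected (2 components).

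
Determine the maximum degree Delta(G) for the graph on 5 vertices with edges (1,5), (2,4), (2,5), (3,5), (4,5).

Step 1: Count edges incident to each vertex:
  deg(1) = 1 (neighbors: 5)
  deg(2) = 2 (neighbors: 4, 5)
  deg(3) = 1 (neighbors: 5)
  deg(4) = 2 (neighbors: 2, 5)
  deg(5) = 4 (neighbors: 1, 2, 3, 4)

Step 2: Find maximum:
  max(1, 2, 1, 2, 4) = 4 (vertex 5)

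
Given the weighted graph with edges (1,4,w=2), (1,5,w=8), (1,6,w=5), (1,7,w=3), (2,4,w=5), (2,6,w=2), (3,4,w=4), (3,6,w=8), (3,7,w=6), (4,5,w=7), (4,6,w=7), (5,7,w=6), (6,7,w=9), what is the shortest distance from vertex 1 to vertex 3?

Step 1: Build adjacency list with weights:
  1: 4(w=2), 5(w=8), 6(w=5), 7(w=3)
  2: 4(w=5), 6(w=2)
  3: 4(w=4), 6(w=8), 7(w=6)
  4: 1(w=2), 2(w=5), 3(w=4), 5(w=7), 6(w=7)
  5: 1(w=8), 4(w=7), 7(w=6)
  6: 1(w=5), 2(w=2), 3(w=8), 4(w=7), 7(w=9)
  7: 1(w=3), 3(w=6), 5(w=6), 6(w=9)

Step 2: Apply Dijkstra's algorithm from vertex 1:
  Visit vertex 1 (distance=0)
    Update dist[4] = 2
    Update dist[5] = 8
    Update dist[6] = 5
    Update dist[7] = 3
  Visit vertex 4 (distance=2)
    Update dist[2] = 7
    Update dist[3] = 6
  Visit vertex 7 (distance=3)
  Visit vertex 6 (distance=5)
  Visit vertex 3 (distance=6)

Step 3: Shortest path: 1 -> 4 -> 3
Total weight: 2 + 4 = 6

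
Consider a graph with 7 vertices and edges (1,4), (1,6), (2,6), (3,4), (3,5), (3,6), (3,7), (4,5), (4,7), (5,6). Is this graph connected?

Step 1: Build adjacency list from edges:
  1: 4, 6
  2: 6
  3: 4, 5, 6, 7
  4: 1, 3, 5, 7
  5: 3, 4, 6
  6: 1, 2, 3, 5
  7: 3, 4

Step 2: Run BFS/DFS from vertex 1:
  Visited: {1, 4, 6, 3, 5, 7, 2}
  Reached 7 of 7 vertices

Step 3: All 7 vertices reached from vertex 1, so the graph is connected.
Answer: Yes, the graph is connected.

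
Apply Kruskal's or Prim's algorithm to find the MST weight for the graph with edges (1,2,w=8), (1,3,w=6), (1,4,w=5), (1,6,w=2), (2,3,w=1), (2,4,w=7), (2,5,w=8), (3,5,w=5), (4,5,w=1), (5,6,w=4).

Apply Kruskal's algorithm (sort edges by weight, add if no cycle):

Sorted edges by weight:
  (2,3) w=1
  (4,5) w=1
  (1,6) w=2
  (5,6) w=4
  (1,4) w=5
  (3,5) w=5
  (1,3) w=6
  (2,4) w=7
  (1,2) w=8
  (2,5) w=8

Add edge (2,3) w=1 -- no cycle. Running total: 1
Add edge (4,5) w=1 -- no cycle. Running total: 2
Add edge (1,6) w=2 -- no cycle. Running total: 4
Add edge (5,6) w=4 -- no cycle. Running total: 8
Skip edge (1,4) w=5 -- would create cycle
Add edge (3,5) w=5 -- no cycle. Running total: 13

MST edges: (2,3,w=1), (4,5,w=1), (1,6,w=2), (5,6,w=4), (3,5,w=5)
Total MST weight: 1 + 1 + 2 + 4 + 5 = 13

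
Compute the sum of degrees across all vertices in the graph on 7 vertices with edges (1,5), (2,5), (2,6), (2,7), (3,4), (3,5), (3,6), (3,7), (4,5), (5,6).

Step 1: Count edges incident to each vertex:
  deg(1) = 1 (neighbors: 5)
  deg(2) = 3 (neighbors: 5, 6, 7)
  deg(3) = 4 (neighbors: 4, 5, 6, 7)
  deg(4) = 2 (neighbors: 3, 5)
  deg(5) = 5 (neighbors: 1, 2, 3, 4, 6)
  deg(6) = 3 (neighbors: 2, 3, 5)
  deg(7) = 2 (neighbors: 2, 3)

Step 2: Sum all degrees:
  1 + 3 + 4 + 2 + 5 + 3 + 2 = 20

Verification: sum of degrees = 2 * |E| = 2 * 10 = 20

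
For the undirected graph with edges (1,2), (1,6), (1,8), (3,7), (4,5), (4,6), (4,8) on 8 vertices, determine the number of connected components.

Step 1: Build adjacency list from edges:
  1: 2, 6, 8
  2: 1
  3: 7
  4: 5, 6, 8
  5: 4
  6: 1, 4
  7: 3
  8: 1, 4

Step 2: Run BFS/DFS from vertex 1:
  Visited: {1, 2, 6, 8, 4, 5}
  Reached 6 of 8 vertices

Step 3: Only 6 of 8 vertices reached. Graph is disconnected.
Connected components: {1, 2, 4, 5, 6, 8}, {3, 7}
Number of connected components: 2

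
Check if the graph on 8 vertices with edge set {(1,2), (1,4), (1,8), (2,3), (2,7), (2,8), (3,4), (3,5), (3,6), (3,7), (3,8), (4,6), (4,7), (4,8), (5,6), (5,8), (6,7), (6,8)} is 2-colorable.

Step 1: Attempt 2-coloring using BFS:
  Start at vertex 1, assign color 0
  Color vertex 2 with color 1 (neighbor of 1)
  Color vertex 4 with color 1 (neighbor of 1)
  Color vertex 8 with color 1 (neighbor of 1)
  Color vertex 3 with color 0 (neighbor of 2)
  Color vertex 7 with color 0 (neighbor of 2)

Step 2: Conflict found! Vertices 2 and 8 are adjacent but have the same color.
This means the graph contains an odd cycle.

The graph is NOT bipartite.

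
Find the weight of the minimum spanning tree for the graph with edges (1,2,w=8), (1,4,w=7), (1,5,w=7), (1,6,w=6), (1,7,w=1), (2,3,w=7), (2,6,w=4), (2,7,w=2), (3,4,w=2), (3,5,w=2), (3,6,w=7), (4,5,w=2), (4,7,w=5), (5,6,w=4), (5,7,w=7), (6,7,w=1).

Apply Kruskal's algorithm (sort edges by weight, add if no cycle):

Sorted edges by weight:
  (1,7) w=1
  (6,7) w=1
  (2,7) w=2
  (3,4) w=2
  (3,5) w=2
  (4,5) w=2
  (2,6) w=4
  (5,6) w=4
  (4,7) w=5
  (1,6) w=6
  (1,4) w=7
  (1,5) w=7
  (2,3) w=7
  (3,6) w=7
  (5,7) w=7
  (1,2) w=8

Add edge (1,7) w=1 -- no cycle. Running total: 1
Add edge (6,7) w=1 -- no cycle. Running total: 2
Add edge (2,7) w=2 -- no cycle. Running total: 4
Add edge (3,4) w=2 -- no cycle. Running total: 6
Add edge (3,5) w=2 -- no cycle. Running total: 8
Skip edge (4,5) w=2 -- would create cycle
Skip edge (2,6) w=4 -- would create cycle
Add edge (5,6) w=4 -- no cycle. Running total: 12

MST edges: (1,7,w=1), (6,7,w=1), (2,7,w=2), (3,4,w=2), (3,5,w=2), (5,6,w=4)
Total MST weight: 1 + 1 + 2 + 2 + 2 + 4 = 12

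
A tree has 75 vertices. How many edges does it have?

A tree on n vertices always has exactly n - 1 edges.
For n = 75: edges = 75 - 1 = 74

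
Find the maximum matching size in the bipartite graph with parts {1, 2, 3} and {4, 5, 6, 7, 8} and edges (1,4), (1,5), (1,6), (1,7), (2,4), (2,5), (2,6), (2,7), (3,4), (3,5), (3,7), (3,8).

Step 1: List the neighbors of each left vertex:
  1: 4, 5, 6, 7
  2: 4, 5, 6, 7
  3: 4, 5, 7, 8

Step 2: Greedily match left vertices, then look for augmenting paths:
  Match 1 -- 4
  Match 2 -- 5
  Match 3 -- 7
  No augmenting path remains.

Step 3: Verify this is maximum:
  Matching size 3 = min(|L|, |R|) = min(3, 5), which is an upper bound, so this matching is maximum.

Maximum matching: {(1,4), (2,5), (3,7)}
Size: 3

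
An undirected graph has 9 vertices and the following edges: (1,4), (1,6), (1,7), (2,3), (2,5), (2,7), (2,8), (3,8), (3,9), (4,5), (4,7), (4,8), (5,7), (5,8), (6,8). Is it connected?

Step 1: Build adjacency list from edges:
  1: 4, 6, 7
  2: 3, 5, 7, 8
  3: 2, 8, 9
  4: 1, 5, 7, 8
  5: 2, 4, 7, 8
  6: 1, 8
  7: 1, 2, 4, 5
  8: 2, 3, 4, 5, 6
  9: 3

Step 2: Run BFS/DFS from vertex 1:
  Visited: {1, 4, 6, 7, 5, 8, 2, 3, 9}
  Reached 9 of 9 vertices

Step 3: All 9 vertices reached from vertex 1, so the graph is connected.
Answer: Yes, the graph is connected.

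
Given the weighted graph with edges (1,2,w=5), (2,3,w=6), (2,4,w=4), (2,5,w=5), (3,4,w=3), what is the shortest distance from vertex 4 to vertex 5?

Step 1: Build adjacency list with weights:
  1: 2(w=5)
  2: 1(w=5), 3(w=6), 4(w=4), 5(w=5)
  3: 2(w=6), 4(w=3)
  4: 2(w=4), 3(w=3)
  5: 2(w=5)

Step 2: Apply Dijkstra's algorithm from vertex 4:
  Visit vertex 4 (distance=0)
    Update dist[2] = 4
    Update dist[3] = 3
  Visit vertex 3 (distance=3)
  Visit vertex 2 (distance=4)
    Update dist[1] = 9
    Update dist[5] = 9
  Visit vertex 1 (distance=9)
  Visit vertex 5 (distance=9)

Step 3: Shortest path: 4 -> 2 -> 5
Total weight: 4 + 5 = 9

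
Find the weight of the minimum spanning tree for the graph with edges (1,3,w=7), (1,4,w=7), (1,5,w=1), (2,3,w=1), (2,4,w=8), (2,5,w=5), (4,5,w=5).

Apply Kruskal's algorithm (sort edges by weight, add if no cycle):

Sorted edges by weight:
  (1,5) w=1
  (2,3) w=1
  (2,5) w=5
  (4,5) w=5
  (1,3) w=7
  (1,4) w=7
  (2,4) w=8

Add edge (1,5) w=1 -- no cycle. Running total: 1
Add edge (2,3) w=1 -- no cycle. Running total: 2
Add edge (2,5) w=5 -- no cycle. Running total: 7
Add edge (4,5) w=5 -- no cycle. Running total: 12

MST edges: (1,5,w=1), (2,3,w=1), (2,5,w=5), (4,5,w=5)
Total MST weight: 1 + 1 + 5 + 5 = 12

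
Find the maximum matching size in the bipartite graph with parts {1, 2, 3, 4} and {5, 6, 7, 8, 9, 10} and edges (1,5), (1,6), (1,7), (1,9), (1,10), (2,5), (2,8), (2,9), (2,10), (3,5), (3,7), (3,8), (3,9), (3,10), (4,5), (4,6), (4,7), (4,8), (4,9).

Step 1: List the neighbors of each left vertex:
  1: 5, 6, 7, 9, 10
  2: 5, 8, 9, 10
  3: 5, 7, 8, 9, 10
  4: 5, 6, 7, 8, 9

Step 2: Greedily match left vertices, then look for augmenting paths:
  Match 1 -- 5
  Match 2 -- 8
  Match 3 -- 7
  Match 4 -- 6
  No augmenting path remains.

Step 3: Verify this is maximum:
  Matching size 4 = min(|L|, |R|) = min(4, 6), which is an upper bound, so this matching is maximum.

Maximum matching: {(1,5), (2,8), (3,7), (4,6)}
Size: 4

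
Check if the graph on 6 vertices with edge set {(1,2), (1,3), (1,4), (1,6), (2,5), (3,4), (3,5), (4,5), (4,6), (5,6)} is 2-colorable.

Step 1: Attempt 2-coloring using BFS:
  Start at vertex 1, assign color 0
  Color vertex 2 with color 1 (neighbor of 1)
  Color vertex 3 with color 1 (neighbor of 1)
  Color vertex 4 with color 1 (neighbor of 1)
  Color vertex 6 with color 1 (neighbor of 1)
  Color vertex 5 with color 0 (neighbor of 2)

Step 2: Conflict found! Vertices 3 and 4 are adjacent but have the same color.
This means the graph contains an odd cycle.

The graph is NOT bipartite.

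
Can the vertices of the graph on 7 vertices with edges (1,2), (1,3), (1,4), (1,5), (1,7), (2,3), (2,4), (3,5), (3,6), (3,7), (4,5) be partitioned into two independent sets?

Step 1: Attempt 2-coloring using BFS:
  Start at vertex 1, assign color 0
  Color vertex 2 with color 1 (neighbor of 1)
  Color vertex 3 with color 1 (neighbor of 1)
  Color vertex 4 with color 1 (neighbor of 1)
  Color vertex 5 with color 1 (neighbor of 1)
  Color vertex 7 with color 1 (neighbor of 1)

Step 2: Conflict found! Vertices 2 and 3 are adjacent but have the same color.
This means the graph contains an odd cycle.

The graph is NOT bipartite.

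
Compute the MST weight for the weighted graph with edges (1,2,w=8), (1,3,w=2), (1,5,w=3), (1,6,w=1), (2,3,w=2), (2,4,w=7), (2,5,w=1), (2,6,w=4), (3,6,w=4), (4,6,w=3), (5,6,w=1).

Apply Kruskal's algorithm (sort edges by weight, add if no cycle):

Sorted edges by weight:
  (1,6) w=1
  (2,5) w=1
  (5,6) w=1
  (1,3) w=2
  (2,3) w=2
  (1,5) w=3
  (4,6) w=3
  (2,6) w=4
  (3,6) w=4
  (2,4) w=7
  (1,2) w=8

Add edge (1,6) w=1 -- no cycle. Running total: 1
Add edge (2,5) w=1 -- no cycle. Running total: 2
Add edge (5,6) w=1 -- no cycle. Running total: 3
Add edge (1,3) w=2 -- no cycle. Running total: 5
Skip edge (2,3) w=2 -- would create cycle
Skip edge (1,5) w=3 -- would create cycle
Add edge (4,6) w=3 -- no cycle. Running total: 8

MST edges: (1,6,w=1), (2,5,w=1), (5,6,w=1), (1,3,w=2), (4,6,w=3)
Total MST weight: 1 + 1 + 1 + 2 + 3 = 8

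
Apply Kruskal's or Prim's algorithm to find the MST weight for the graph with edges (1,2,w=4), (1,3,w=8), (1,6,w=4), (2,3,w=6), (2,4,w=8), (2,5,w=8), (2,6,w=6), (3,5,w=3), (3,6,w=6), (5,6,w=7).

Apply Kruskal's algorithm (sort edges by weight, add if no cycle):

Sorted edges by weight:
  (3,5) w=3
  (1,2) w=4
  (1,6) w=4
  (2,3) w=6
  (2,6) w=6
  (3,6) w=6
  (5,6) w=7
  (1,3) w=8
  (2,4) w=8
  (2,5) w=8

Add edge (3,5) w=3 -- no cycle. Running total: 3
Add edge (1,2) w=4 -- no cycle. Running total: 7
Add edge (1,6) w=4 -- no cycle. Running total: 11
Add edge (2,3) w=6 -- no cycle. Running total: 17
Skip edge (2,6) w=6 -- would create cycle
Skip edge (3,6) w=6 -- would create cycle
Skip edge (5,6) w=7 -- would create cycle
Skip edge (1,3) w=8 -- would create cycle
Add edge (2,4) w=8 -- no cycle. Running total: 25

MST edges: (3,5,w=3), (1,2,w=4), (1,6,w=4), (2,3,w=6), (2,4,w=8)
Total MST weight: 3 + 4 + 4 + 6 + 8 = 25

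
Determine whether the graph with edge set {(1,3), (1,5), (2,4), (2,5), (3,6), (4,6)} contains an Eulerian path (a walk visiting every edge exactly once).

Step 1: Find the degree of each vertex:
  deg(1) = 2
  deg(2) = 2
  deg(3) = 2
  deg(4) = 2
  deg(5) = 2
  deg(6) = 2

Step 2: Count vertices with odd degree:
  All vertices have even degree (0 odd-degree vertices)

Step 3: Apply Euler's theorem:
  - Eulerian circuit exists iff graph is connected and all vertices have even degree
  - Eulerian path exists iff graph is connected and has 0 or 2 odd-degree vertices

Graph is connected with 0 odd-degree vertices.
Both Eulerian circuit and Eulerian path exist.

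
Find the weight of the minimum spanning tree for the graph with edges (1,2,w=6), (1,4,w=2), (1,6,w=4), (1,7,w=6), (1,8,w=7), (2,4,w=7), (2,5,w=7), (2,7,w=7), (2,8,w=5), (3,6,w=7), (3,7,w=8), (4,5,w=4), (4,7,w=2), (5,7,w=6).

Apply Kruskal's algorithm (sort edges by weight, add if no cycle):

Sorted edges by weight:
  (1,4) w=2
  (4,7) w=2
  (1,6) w=4
  (4,5) w=4
  (2,8) w=5
  (1,7) w=6
  (1,2) w=6
  (5,7) w=6
  (1,8) w=7
  (2,4) w=7
  (2,5) w=7
  (2,7) w=7
  (3,6) w=7
  (3,7) w=8

Add edge (1,4) w=2 -- no cycle. Running total: 2
Add edge (4,7) w=2 -- no cycle. Running total: 4
Add edge (1,6) w=4 -- no cycle. Running total: 8
Add edge (4,5) w=4 -- no cycle. Running total: 12
Add edge (2,8) w=5 -- no cycle. Running total: 17
Skip edge (1,7) w=6 -- would create cycle
Add edge (1,2) w=6 -- no cycle. Running total: 23
Skip edge (5,7) w=6 -- would create cycle
Skip edge (1,8) w=7 -- would create cycle
Skip edge (2,4) w=7 -- would create cycle
Skip edge (2,5) w=7 -- would create cycle
Skip edge (2,7) w=7 -- would create cycle
Add edge (3,6) w=7 -- no cycle. Running total: 30

MST edges: (1,4,w=2), (4,7,w=2), (1,6,w=4), (4,5,w=4), (2,8,w=5), (1,2,w=6), (3,6,w=7)
Total MST weight: 2 + 2 + 4 + 4 + 5 + 6 + 7 = 30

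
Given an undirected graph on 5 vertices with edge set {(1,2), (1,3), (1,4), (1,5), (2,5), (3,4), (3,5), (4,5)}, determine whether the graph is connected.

Step 1: Build adjacency list from edges:
  1: 2, 3, 4, 5
  2: 1, 5
  3: 1, 4, 5
  4: 1, 3, 5
  5: 1, 2, 3, 4

Step 2: Run BFS/DFS from vertex 1:
  Visited: {1, 2, 3, 4, 5}
  Reached 5 of 5 vertices

Step 3: All 5 vertices reached from vertex 1, so the graph is connected.
Answer: Yes, the graph is connected.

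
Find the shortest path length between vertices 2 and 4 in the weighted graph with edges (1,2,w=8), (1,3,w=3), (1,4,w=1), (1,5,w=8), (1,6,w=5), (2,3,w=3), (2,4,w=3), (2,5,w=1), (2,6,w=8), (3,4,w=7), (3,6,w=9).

Step 1: Build adjacency list with weights:
  1: 2(w=8), 3(w=3), 4(w=1), 5(w=8), 6(w=5)
  2: 1(w=8), 3(w=3), 4(w=3), 5(w=1), 6(w=8)
  3: 1(w=3), 2(w=3), 4(w=7), 6(w=9)
  4: 1(w=1), 2(w=3), 3(w=7)
  5: 1(w=8), 2(w=1)
  6: 1(w=5), 2(w=8), 3(w=9)

Step 2: Apply Dijkstra's algorithm from vertex 2:
  Visit vertex 2 (distance=0)
    Update dist[1] = 8
    Update dist[3] = 3
    Update dist[4] = 3
    Update dist[5] = 1
    Update dist[6] = 8
  Visit vertex 5 (distance=1)
  Visit vertex 3 (distance=3)
    Update dist[1] = 6
  Visit vertex 4 (distance=3)
    Update dist[1] = 4

Step 3: Shortest path: 2 -> 4
Total weight: 3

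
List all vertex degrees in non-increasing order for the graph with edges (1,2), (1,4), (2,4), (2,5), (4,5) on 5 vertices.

Step 1: Count edges incident to each vertex:
  deg(1) = 2 (neighbors: 2, 4)
  deg(2) = 3 (neighbors: 1, 4, 5)
  deg(3) = 0 (neighbors: none)
  deg(4) = 3 (neighbors: 1, 2, 5)
  deg(5) = 2 (neighbors: 2, 4)

Step 2: Sort degrees in non-increasing order:
  Degrees: [2, 3, 0, 3, 2] -> sorted: [3, 3, 2, 2, 0]

Degree sequence: [3, 3, 2, 2, 0]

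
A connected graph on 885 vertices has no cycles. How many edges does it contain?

A tree on n vertices always has exactly n - 1 edges.
For n = 885: edges = 885 - 1 = 884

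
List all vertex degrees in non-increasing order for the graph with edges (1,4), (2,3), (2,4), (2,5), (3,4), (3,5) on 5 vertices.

Step 1: Count edges incident to each vertex:
  deg(1) = 1 (neighbors: 4)
  deg(2) = 3 (neighbors: 3, 4, 5)
  deg(3) = 3 (neighbors: 2, 4, 5)
  deg(4) = 3 (neighbors: 1, 2, 3)
  deg(5) = 2 (neighbors: 2, 3)

Step 2: Sort degrees in non-increasing order:
  Degrees: [1, 3, 3, 3, 2] -> sorted: [3, 3, 3, 2, 1]

Degree sequence: [3, 3, 3, 2, 1]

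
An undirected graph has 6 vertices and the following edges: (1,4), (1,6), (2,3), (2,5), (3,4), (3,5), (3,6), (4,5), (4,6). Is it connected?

Step 1: Build adjacency list from edges:
  1: 4, 6
  2: 3, 5
  3: 2, 4, 5, 6
  4: 1, 3, 5, 6
  5: 2, 3, 4
  6: 1, 3, 4

Step 2: Run BFS/DFS from vertex 1:
  Visited: {1, 4, 6, 3, 5, 2}
  Reached 6 of 6 vertices

Step 3: All 6 vertices reached from vertex 1, so the graph is connected.
Answer: Yes, the graph is connected.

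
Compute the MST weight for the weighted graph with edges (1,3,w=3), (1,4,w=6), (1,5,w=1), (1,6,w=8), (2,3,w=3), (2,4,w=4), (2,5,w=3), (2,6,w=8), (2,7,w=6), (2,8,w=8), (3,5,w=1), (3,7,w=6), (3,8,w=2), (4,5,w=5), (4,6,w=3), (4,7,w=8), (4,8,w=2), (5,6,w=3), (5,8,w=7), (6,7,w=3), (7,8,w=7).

Apply Kruskal's algorithm (sort edges by weight, add if no cycle):

Sorted edges by weight:
  (1,5) w=1
  (3,5) w=1
  (3,8) w=2
  (4,8) w=2
  (1,3) w=3
  (2,3) w=3
  (2,5) w=3
  (4,6) w=3
  (5,6) w=3
  (6,7) w=3
  (2,4) w=4
  (4,5) w=5
  (1,4) w=6
  (2,7) w=6
  (3,7) w=6
  (5,8) w=7
  (7,8) w=7
  (1,6) w=8
  (2,8) w=8
  (2,6) w=8
  (4,7) w=8

Add edge (1,5) w=1 -- no cycle. Running total: 1
Add edge (3,5) w=1 -- no cycle. Running total: 2
Add edge (3,8) w=2 -- no cycle. Running total: 4
Add edge (4,8) w=2 -- no cycle. Running total: 6
Skip edge (1,3) w=3 -- would create cycle
Add edge (2,3) w=3 -- no cycle. Running total: 9
Skip edge (2,5) w=3 -- would create cycle
Add edge (4,6) w=3 -- no cycle. Running total: 12
Skip edge (5,6) w=3 -- would create cycle
Add edge (6,7) w=3 -- no cycle. Running total: 15

MST edges: (1,5,w=1), (3,5,w=1), (3,8,w=2), (4,8,w=2), (2,3,w=3), (4,6,w=3), (6,7,w=3)
Total MST weight: 1 + 1 + 2 + 2 + 3 + 3 + 3 = 15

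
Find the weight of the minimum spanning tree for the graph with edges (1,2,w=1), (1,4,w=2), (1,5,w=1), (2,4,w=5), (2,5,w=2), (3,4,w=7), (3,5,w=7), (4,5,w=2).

Apply Kruskal's algorithm (sort edges by weight, add if no cycle):

Sorted edges by weight:
  (1,2) w=1
  (1,5) w=1
  (1,4) w=2
  (2,5) w=2
  (4,5) w=2
  (2,4) w=5
  (3,4) w=7
  (3,5) w=7

Add edge (1,2) w=1 -- no cycle. Running total: 1
Add edge (1,5) w=1 -- no cycle. Running total: 2
Add edge (1,4) w=2 -- no cycle. Running total: 4
Skip edge (2,5) w=2 -- would create cycle
Skip edge (4,5) w=2 -- would create cycle
Skip edge (2,4) w=5 -- would create cycle
Add edge (3,4) w=7 -- no cycle. Running total: 11

MST edges: (1,2,w=1), (1,5,w=1), (1,4,w=2), (3,4,w=7)
Total MST weight: 1 + 1 + 2 + 7 = 11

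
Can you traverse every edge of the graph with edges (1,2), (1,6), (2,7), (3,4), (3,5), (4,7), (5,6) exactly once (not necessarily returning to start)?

Step 1: Find the degree of each vertex:
  deg(1) = 2
  deg(2) = 2
  deg(3) = 2
  deg(4) = 2
  deg(5) = 2
  deg(6) = 2
  deg(7) = 2

Step 2: Count vertices with odd degree:
  All vertices have even degree (0 odd-degree vertices)

Step 3: Apply Euler's theorem:
  - Eulerian circuit exists iff graph is connected and all vertices have even degree
  - Eulerian path exists iff graph is connected and has 0 or 2 odd-degree vertices

Graph is connected with 0 odd-degree vertices.
Both Eulerian circuit and Eulerian path exist.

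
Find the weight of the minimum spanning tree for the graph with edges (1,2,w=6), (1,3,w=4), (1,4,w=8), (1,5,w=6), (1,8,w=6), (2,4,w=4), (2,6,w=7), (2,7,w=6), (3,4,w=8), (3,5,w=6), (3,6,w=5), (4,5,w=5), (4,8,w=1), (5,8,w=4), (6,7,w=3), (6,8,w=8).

Apply Kruskal's algorithm (sort edges by weight, add if no cycle):

Sorted edges by weight:
  (4,8) w=1
  (6,7) w=3
  (1,3) w=4
  (2,4) w=4
  (5,8) w=4
  (3,6) w=5
  (4,5) w=5
  (1,8) w=6
  (1,2) w=6
  (1,5) w=6
  (2,7) w=6
  (3,5) w=6
  (2,6) w=7
  (1,4) w=8
  (3,4) w=8
  (6,8) w=8

Add edge (4,8) w=1 -- no cycle. Running total: 1
Add edge (6,7) w=3 -- no cycle. Running total: 4
Add edge (1,3) w=4 -- no cycle. Running total: 8
Add edge (2,4) w=4 -- no cycle. Running total: 12
Add edge (5,8) w=4 -- no cycle. Running total: 16
Add edge (3,6) w=5 -- no cycle. Running total: 21
Skip edge (4,5) w=5 -- would create cycle
Add edge (1,8) w=6 -- no cycle. Running total: 27

MST edges: (4,8,w=1), (6,7,w=3), (1,3,w=4), (2,4,w=4), (5,8,w=4), (3,6,w=5), (1,8,w=6)
Total MST weight: 1 + 3 + 4 + 4 + 4 + 5 + 6 = 27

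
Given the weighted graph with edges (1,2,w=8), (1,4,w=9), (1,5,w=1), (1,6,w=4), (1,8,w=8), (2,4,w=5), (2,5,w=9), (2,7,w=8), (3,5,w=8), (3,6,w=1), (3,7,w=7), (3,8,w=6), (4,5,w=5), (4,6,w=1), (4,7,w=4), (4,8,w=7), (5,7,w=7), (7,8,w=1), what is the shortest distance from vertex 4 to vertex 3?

Step 1: Build adjacency list with weights:
  1: 2(w=8), 4(w=9), 5(w=1), 6(w=4), 8(w=8)
  2: 1(w=8), 4(w=5), 5(w=9), 7(w=8)
  3: 5(w=8), 6(w=1), 7(w=7), 8(w=6)
  4: 1(w=9), 2(w=5), 5(w=5), 6(w=1), 7(w=4), 8(w=7)
  5: 1(w=1), 2(w=9), 3(w=8), 4(w=5), 7(w=7)
  6: 1(w=4), 3(w=1), 4(w=1)
  7: 2(w=8), 3(w=7), 4(w=4), 5(w=7), 8(w=1)
  8: 1(w=8), 3(w=6), 4(w=7), 7(w=1)

Step 2: Apply Dijkstra's algorithm from vertex 4:
  Visit vertex 4 (distance=0)
    Update dist[1] = 9
    Update dist[2] = 5
    Update dist[5] = 5
    Update dist[6] = 1
    Update dist[7] = 4
    Update dist[8] = 7
  Visit vertex 6 (distance=1)
    Update dist[1] = 5
    Update dist[3] = 2
  Visit vertex 3 (distance=2)

Step 3: Shortest path: 4 -> 6 -> 3
Total weight: 1 + 1 = 2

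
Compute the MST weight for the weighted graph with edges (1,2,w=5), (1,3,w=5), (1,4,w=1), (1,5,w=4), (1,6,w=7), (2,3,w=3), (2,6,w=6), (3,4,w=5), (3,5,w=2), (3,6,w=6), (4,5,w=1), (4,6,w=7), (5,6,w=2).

Apply Kruskal's algorithm (sort edges by weight, add if no cycle):

Sorted edges by weight:
  (1,4) w=1
  (4,5) w=1
  (3,5) w=2
  (5,6) w=2
  (2,3) w=3
  (1,5) w=4
  (1,2) w=5
  (1,3) w=5
  (3,4) w=5
  (2,6) w=6
  (3,6) w=6
  (1,6) w=7
  (4,6) w=7

Add edge (1,4) w=1 -- no cycle. Running total: 1
Add edge (4,5) w=1 -- no cycle. Running total: 2
Add edge (3,5) w=2 -- no cycle. Running total: 4
Add edge (5,6) w=2 -- no cycle. Running total: 6
Add edge (2,3) w=3 -- no cycle. Running total: 9

MST edges: (1,4,w=1), (4,5,w=1), (3,5,w=2), (5,6,w=2), (2,3,w=3)
Total MST weight: 1 + 1 + 2 + 2 + 3 = 9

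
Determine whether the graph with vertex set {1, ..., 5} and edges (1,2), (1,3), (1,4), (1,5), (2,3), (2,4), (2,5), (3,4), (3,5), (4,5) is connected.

Step 1: Build adjacency list from edges:
  1: 2, 3, 4, 5
  2: 1, 3, 4, 5
  3: 1, 2, 4, 5
  4: 1, 2, 3, 5
  5: 1, 2, 3, 4

Step 2: Run BFS/DFS from vertex 1:
  Visited: {1, 2, 3, 4, 5}
  Reached 5 of 5 vertices

Step 3: All 5 vertices reached from vertex 1, so the graph is connected.
Answer: Yes, the graph is connected.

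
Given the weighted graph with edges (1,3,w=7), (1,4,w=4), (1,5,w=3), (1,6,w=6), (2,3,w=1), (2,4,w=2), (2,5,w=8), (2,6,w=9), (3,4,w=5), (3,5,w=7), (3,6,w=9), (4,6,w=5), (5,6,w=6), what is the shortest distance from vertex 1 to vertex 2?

Step 1: Build adjacency list with weights:
  1: 3(w=7), 4(w=4), 5(w=3), 6(w=6)
  2: 3(w=1), 4(w=2), 5(w=8), 6(w=9)
  3: 1(w=7), 2(w=1), 4(w=5), 5(w=7), 6(w=9)
  4: 1(w=4), 2(w=2), 3(w=5), 6(w=5)
  5: 1(w=3), 2(w=8), 3(w=7), 6(w=6)
  6: 1(w=6), 2(w=9), 3(w=9), 4(w=5), 5(w=6)

Step 2: Apply Dijkstra's algorithm from vertex 1:
  Visit vertex 1 (distance=0)
    Update dist[3] = 7
    Update dist[4] = 4
    Update dist[5] = 3
    Update dist[6] = 6
  Visit vertex 5 (distance=3)
    Update dist[2] = 11
  Visit vertex 4 (distance=4)
    Update dist[2] = 6
  Visit vertex 2 (distance=6)

Step 3: Shortest path: 1 -> 4 -> 2
Total weight: 4 + 2 = 6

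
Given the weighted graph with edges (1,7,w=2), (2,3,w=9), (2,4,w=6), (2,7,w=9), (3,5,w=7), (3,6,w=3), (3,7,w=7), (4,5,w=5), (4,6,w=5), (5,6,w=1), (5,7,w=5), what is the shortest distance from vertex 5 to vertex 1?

Step 1: Build adjacency list with weights:
  1: 7(w=2)
  2: 3(w=9), 4(w=6), 7(w=9)
  3: 2(w=9), 5(w=7), 6(w=3), 7(w=7)
  4: 2(w=6), 5(w=5), 6(w=5)
  5: 3(w=7), 4(w=5), 6(w=1), 7(w=5)
  6: 3(w=3), 4(w=5), 5(w=1)
  7: 1(w=2), 2(w=9), 3(w=7), 5(w=5)

Step 2: Apply Dijkstra's algorithm from vertex 5:
  Visit vertex 5 (distance=0)
    Update dist[3] = 7
    Update dist[4] = 5
    Update dist[6] = 1
    Update dist[7] = 5
  Visit vertex 6 (distance=1)
    Update dist[3] = 4
  Visit vertex 3 (distance=4)
    Update dist[2] = 13
  Visit vertex 4 (distance=5)
    Update dist[2] = 11
  Visit vertex 7 (distance=5)
    Update dist[1] = 7
  Visit vertex 1 (distance=7)

Step 3: Shortest path: 5 -> 7 -> 1
Total weight: 5 + 2 = 7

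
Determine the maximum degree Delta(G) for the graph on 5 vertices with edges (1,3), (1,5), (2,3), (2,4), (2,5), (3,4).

Step 1: Count edges incident to each vertex:
  deg(1) = 2 (neighbors: 3, 5)
  deg(2) = 3 (neighbors: 3, 4, 5)
  deg(3) = 3 (neighbors: 1, 2, 4)
  deg(4) = 2 (neighbors: 2, 3)
  deg(5) = 2 (neighbors: 1, 2)

Step 2: Find maximum:
  max(2, 3, 3, 2, 2) = 3 (vertex 2)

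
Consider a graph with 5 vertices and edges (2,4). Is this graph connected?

Step 1: Build adjacency list from edges:
  1: (none)
  2: 4
  3: (none)
  4: 2
  5: (none)

Step 2: Run BFS/DFS from vertex 1:
  Visited: {1}
  Reached 1 of 5 vertices

Step 3: Only 1 of 5 vertices reached. Graph is disconnected.
Connected components: {1}, {2, 4}, {3}, {5}
Answer: No, the graph is not connected (4 components).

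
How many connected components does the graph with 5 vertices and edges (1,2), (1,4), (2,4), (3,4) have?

Step 1: Build adjacency list from edges:
  1: 2, 4
  2: 1, 4
  3: 4
  4: 1, 2, 3
  5: (none)

Step 2: Run BFS/DFS from vertex 1:
  Visited: {1, 2, 4, 3}
  Reached 4 of 5 vertices

Step 3: Only 4 of 5 vertices reached. Graph is disconnected.
Connected components: {1, 2, 3, 4}, {5}
Number of connected components: 2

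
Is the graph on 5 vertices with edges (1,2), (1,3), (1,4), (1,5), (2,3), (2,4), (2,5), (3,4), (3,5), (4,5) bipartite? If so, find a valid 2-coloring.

Step 1: Attempt 2-coloring using BFS:
  Start at vertex 1, assign color 0
  Color vertex 2 with color 1 (neighbor of 1)
  Color vertex 3 with color 1 (neighbor of 1)
  Color vertex 4 with color 1 (neighbor of 1)
  Color vertex 5 with color 1 (neighbor of 1)

Step 2: Conflict found! Vertices 2 and 3 are adjacent but have the same color.
This means the graph contains an odd cycle.

The graph is NOT bipartite.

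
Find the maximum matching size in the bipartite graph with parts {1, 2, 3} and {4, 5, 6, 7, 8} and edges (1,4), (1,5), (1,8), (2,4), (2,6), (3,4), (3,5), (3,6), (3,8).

Step 1: List the neighbors of each left vertex:
  1: 4, 5, 8
  2: 4, 6
  3: 4, 5, 6, 8

Step 2: Greedily match left vertices, then look for augmenting paths:
  Match 1 -- 4
  Match 2 -- 6
  Match 3 -- 5
  No augmenting path remains.

Step 3: Verify this is maximum:
  Matching size 3 = min(|L|, |R|) = min(3, 5), which is an upper bound, so this matching is maximum.

Maximum matching: {(1,4), (2,6), (3,5)}
Size: 3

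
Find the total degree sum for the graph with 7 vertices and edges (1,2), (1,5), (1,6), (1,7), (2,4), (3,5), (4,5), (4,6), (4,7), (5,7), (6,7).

Step 1: Count edges incident to each vertex:
  deg(1) = 4 (neighbors: 2, 5, 6, 7)
  deg(2) = 2 (neighbors: 1, 4)
  deg(3) = 1 (neighbors: 5)
  deg(4) = 4 (neighbors: 2, 5, 6, 7)
  deg(5) = 4 (neighbors: 1, 3, 4, 7)
  deg(6) = 3 (neighbors: 1, 4, 7)
  deg(7) = 4 (neighbors: 1, 4, 5, 6)

Step 2: Sum all degrees:
  4 + 2 + 1 + 4 + 4 + 3 + 4 = 22

Verification: sum of degrees = 2 * |E| = 2 * 11 = 22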